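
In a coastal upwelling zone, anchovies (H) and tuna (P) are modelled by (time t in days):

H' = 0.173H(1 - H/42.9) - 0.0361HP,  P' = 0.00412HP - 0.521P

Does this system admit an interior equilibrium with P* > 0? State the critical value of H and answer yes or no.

Threshold H = 126; K < 126, so no, the predator goes extinct.

The predator equation gives dP/dt > 0 only when H > 0.521/0.00412 = 126.
Without the predator, H → K = 42.9. Since 42.9 < 126, the predator cannot invade.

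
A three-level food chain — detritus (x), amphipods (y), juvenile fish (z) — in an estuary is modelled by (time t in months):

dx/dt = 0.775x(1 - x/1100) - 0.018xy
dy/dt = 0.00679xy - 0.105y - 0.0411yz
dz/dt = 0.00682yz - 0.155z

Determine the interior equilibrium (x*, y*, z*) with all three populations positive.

From dz/dt = 0: 0.00682y* = 0.155, so y* = 22.7.
From dx/dt = 0: 0.775(1 - x*/1100) = 0.018·22.7, giving x* = 1100·(1 - 0.528) = 519.
From dy/dt = 0: 0.00679·519 - 0.105 = 0.0411z*, so z* = 3.42/0.0411 = 83.2.

x* ≈ 519, y* ≈ 22.7, z* ≈ 83.2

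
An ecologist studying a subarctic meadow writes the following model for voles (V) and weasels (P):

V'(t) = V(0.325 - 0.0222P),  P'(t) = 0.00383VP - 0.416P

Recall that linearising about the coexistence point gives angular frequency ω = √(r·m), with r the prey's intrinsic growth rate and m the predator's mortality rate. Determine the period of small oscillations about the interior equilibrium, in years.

T ≈ 17.1 years

Here r = 0.325 and m = 0.416, so r·m = 0.135.
ω = √0.135 = 0.368 per year, hence T = 2π/ω ≈ 17.1 years.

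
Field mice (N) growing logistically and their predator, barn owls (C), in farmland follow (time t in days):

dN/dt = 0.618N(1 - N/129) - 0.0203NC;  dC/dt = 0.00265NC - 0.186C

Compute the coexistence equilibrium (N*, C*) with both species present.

From dC/dt = 0 with C > 0: 0.00265N* = 0.186, so N* = 70.2.
Substitute into dN/dt = 0: 0.618(1 - 70.2/129) = 0.0203C*.
The bracket is 0.456, giving C* = 0.282/0.0203 = 13.9.

N* ≈ 70.2, C* ≈ 13.9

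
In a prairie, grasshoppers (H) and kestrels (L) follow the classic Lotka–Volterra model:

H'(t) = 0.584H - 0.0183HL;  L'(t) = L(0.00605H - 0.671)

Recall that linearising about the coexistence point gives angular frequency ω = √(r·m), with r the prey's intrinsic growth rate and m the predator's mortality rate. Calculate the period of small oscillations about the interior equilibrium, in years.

Here r = 0.584 and m = 0.671, so r·m = 0.392.
ω = √0.392 = 0.626 per year, hence T = 2π/ω ≈ 10 years.

T ≈ 10 years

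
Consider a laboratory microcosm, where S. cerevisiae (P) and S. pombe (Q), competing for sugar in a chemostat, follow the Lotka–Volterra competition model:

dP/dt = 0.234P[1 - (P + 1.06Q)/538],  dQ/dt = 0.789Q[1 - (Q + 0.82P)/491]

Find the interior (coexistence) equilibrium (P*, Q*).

P* ≈ 134, Q* ≈ 381

Setting both brackets to zero gives the nullclines P + 1.06Q = 538 and 0.82P + Q = 491.
Substituting Q = 491 - 0.82P into the first: P(1 - 1.06·0.82) = 538 - 1.06·491.
So P* = 17.5/0.131 = 134, and then Q* = 491 - 0.82·134 = 381.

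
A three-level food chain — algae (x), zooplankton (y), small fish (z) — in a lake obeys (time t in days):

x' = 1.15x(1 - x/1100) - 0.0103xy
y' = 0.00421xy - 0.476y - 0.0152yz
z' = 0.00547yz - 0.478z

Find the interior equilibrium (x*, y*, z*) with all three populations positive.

From dz/dt = 0: 0.00547y* = 0.478, so y* = 87.4.
From dx/dt = 0: 1.15(1 - x*/1100) = 0.0103·87.4, giving x* = 1100·(1 - 0.783) = 239.
From dy/dt = 0: 0.00421·239 - 0.476 = 0.0152z*, so z* = 0.53/0.0152 = 34.9.

x* ≈ 239, y* ≈ 87.4, z* ≈ 34.9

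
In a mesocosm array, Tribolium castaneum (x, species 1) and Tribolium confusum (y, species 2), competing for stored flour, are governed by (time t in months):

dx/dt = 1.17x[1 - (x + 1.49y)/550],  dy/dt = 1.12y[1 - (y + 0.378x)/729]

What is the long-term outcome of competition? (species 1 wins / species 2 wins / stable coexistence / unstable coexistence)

species 2 excludes species 1

Compare the nullcline intercepts: K1/α12 = 550/1.49 = 369 < K2 = 729; K2/α21 = 729/0.378 = 1930 > K1 = 550.
Since the inequalities point opposite ways, species 2 can invade but species 1 cannot.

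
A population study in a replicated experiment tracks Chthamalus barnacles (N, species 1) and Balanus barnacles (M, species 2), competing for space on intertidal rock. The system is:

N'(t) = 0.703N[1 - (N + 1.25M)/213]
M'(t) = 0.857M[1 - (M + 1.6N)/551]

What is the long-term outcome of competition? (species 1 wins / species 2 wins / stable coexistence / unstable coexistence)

Compare the nullcline intercepts: K1/α12 = 213/1.25 = 170 < K2 = 551; K2/α21 = 551/1.6 = 344 > K1 = 213.
Since the inequalities point opposite ways, species 2 can invade but species 1 cannot.

species 2 excludes species 1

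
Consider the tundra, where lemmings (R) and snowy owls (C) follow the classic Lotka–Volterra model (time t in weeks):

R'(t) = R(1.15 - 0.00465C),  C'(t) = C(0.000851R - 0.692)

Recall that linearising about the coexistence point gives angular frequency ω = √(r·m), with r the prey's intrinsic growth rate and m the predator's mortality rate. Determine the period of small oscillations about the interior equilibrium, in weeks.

T ≈ 7.04 weeks

Here r = 1.15 and m = 0.692, so r·m = 0.796.
ω = √0.796 = 0.892 per week, hence T = 2π/ω ≈ 7.04 weeks.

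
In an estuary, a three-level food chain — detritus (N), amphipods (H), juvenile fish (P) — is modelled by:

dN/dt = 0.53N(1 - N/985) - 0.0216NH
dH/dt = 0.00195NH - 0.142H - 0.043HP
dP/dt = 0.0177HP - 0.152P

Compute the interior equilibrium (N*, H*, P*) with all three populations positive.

From dP/dt = 0: 0.0177H* = 0.152, so H* = 8.59.
From dN/dt = 0: 0.53(1 - N*/985) = 0.0216·8.59, giving N* = 985·(1 - 0.35) = 640.
From dH/dt = 0: 0.00195·640 - 0.142 = 0.043P*, so P* = 1.11/0.043 = 25.7.

N* ≈ 640, H* ≈ 8.59, P* ≈ 25.7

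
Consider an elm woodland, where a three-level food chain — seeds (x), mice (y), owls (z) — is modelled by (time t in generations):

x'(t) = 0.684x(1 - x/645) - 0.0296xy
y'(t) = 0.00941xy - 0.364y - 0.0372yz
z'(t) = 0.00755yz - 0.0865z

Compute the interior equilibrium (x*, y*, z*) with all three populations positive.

From dz/dt = 0: 0.00755y* = 0.0865, so y* = 11.5.
From dx/dt = 0: 0.684(1 - x*/645) = 0.0296·11.5, giving x* = 645·(1 - 0.496) = 325.
From dy/dt = 0: 0.00941·325 - 0.364 = 0.0372z*, so z* = 2.7/0.0372 = 72.5.

x* ≈ 325, y* ≈ 11.5, z* ≈ 72.5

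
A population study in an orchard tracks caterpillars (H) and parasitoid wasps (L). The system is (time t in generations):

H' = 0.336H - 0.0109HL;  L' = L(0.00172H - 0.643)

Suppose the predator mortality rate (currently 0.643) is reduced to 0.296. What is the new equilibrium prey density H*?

H* ≈ 172

At the interior fixed point, setting dL/dt = 0 with L > 0 fixes H* = (predator death rate)/(HL coefficient) — independent of the other coefficients.
With the change, H* = 0.296/0.00172 = 172; it falls from 374.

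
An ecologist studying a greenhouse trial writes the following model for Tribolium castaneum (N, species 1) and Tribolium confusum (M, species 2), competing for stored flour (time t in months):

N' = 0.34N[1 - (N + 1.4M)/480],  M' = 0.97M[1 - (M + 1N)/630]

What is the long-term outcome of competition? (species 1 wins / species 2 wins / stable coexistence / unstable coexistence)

Compare the nullcline intercepts: K1/α12 = 480/1.4 = 343 < K2 = 630; K2/α21 = 630/1 = 630 > K1 = 480.
Since the inequalities point opposite ways, species 2 can invade but species 1 cannot.

species 2 excludes species 1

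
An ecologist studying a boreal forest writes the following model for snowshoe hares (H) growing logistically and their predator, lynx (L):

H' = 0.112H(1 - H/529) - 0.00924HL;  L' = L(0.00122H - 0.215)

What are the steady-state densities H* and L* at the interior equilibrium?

H* ≈ 176, L* ≈ 8.08

From dL/dt = 0 with L > 0: 0.00122H* = 0.215, so H* = 176.
Substitute into dH/dt = 0: 0.112(1 - 176/529) = 0.00924L*.
The bracket is 0.667, giving L* = 0.0747/0.00924 = 8.08.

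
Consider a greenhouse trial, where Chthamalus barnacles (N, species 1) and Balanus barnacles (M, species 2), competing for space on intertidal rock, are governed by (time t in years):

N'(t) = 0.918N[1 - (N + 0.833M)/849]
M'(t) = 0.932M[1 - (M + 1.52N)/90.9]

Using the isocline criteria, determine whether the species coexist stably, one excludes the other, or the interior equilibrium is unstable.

Compare the nullcline intercepts: K1/α12 = 849/0.833 = 1020 > K2 = 90.9; K2/α21 = 90.9/1.52 = 59.8 < K1 = 849.
Since the inequalities point opposite ways, species 1 can invade but species 2 cannot.

species 1 excludes species 2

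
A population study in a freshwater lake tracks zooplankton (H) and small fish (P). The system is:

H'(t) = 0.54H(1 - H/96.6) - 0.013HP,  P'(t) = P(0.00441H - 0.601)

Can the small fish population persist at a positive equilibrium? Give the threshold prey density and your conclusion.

The predator equation gives dP/dt > 0 only when H > 0.601/0.00441 = 136.
Without the predator, H → K = 96.6. Since 96.6 < 136, the predator cannot invade.

Threshold H = 136; K < 136, so no, the predator goes extinct.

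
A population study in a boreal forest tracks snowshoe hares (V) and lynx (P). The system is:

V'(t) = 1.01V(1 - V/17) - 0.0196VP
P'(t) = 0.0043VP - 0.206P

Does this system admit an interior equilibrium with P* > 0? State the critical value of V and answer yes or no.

Threshold V = 47.9; K < 47.9, so no, the predator goes extinct.

The predator equation gives dP/dt > 0 only when V > 0.206/0.0043 = 47.9.
Without the predator, V → K = 17. Since 17 < 47.9, the predator cannot invade.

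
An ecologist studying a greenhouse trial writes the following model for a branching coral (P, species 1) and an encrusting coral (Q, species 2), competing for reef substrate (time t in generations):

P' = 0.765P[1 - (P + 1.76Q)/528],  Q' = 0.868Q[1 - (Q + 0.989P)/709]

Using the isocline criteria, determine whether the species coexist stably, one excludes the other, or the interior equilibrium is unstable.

Compare the nullcline intercepts: K1/α12 = 528/1.76 = 300 < K2 = 709; K2/α21 = 709/0.989 = 717 > K1 = 528.
Since the inequalities point opposite ways, species 2 can invade but species 1 cannot.

species 2 excludes species 1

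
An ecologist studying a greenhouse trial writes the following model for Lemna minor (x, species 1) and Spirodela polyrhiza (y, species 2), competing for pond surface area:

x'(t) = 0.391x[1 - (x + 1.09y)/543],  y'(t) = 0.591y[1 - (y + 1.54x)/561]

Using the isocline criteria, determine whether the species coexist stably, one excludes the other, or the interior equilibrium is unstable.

Compare the nullcline intercepts: K1/α12 = 543/1.09 = 498 < K2 = 561; K2/α21 = 561/1.54 = 364 < K1 = 543.
Since both are reversed, neither can invade when rare; the interior point is a saddle.

unstable coexistence (outcome depends on initial conditions)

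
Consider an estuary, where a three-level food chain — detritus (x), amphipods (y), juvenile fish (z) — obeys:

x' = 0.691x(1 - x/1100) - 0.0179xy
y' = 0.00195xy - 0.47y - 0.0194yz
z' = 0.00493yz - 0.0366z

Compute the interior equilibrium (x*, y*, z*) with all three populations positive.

x* ≈ 888, y* ≈ 7.42, z* ≈ 65.1

From dz/dt = 0: 0.00493y* = 0.0366, so y* = 7.42.
From dx/dt = 0: 0.691(1 - x*/1100) = 0.0179·7.42, giving x* = 1100·(1 - 0.192) = 888.
From dy/dt = 0: 0.00195·888 - 0.47 = 0.0194z*, so z* = 1.26/0.0194 = 65.1.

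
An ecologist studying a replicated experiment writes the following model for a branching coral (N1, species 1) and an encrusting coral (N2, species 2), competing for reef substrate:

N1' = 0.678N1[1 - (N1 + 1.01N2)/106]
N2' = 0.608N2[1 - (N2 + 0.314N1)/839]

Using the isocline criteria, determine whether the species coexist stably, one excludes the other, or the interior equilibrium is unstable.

Compare the nullcline intercepts: K1/α12 = 106/1.01 = 105 < K2 = 839; K2/α21 = 839/0.314 = 2670 > K1 = 106.
Since the inequalities point opposite ways, species 2 can invade but species 1 cannot.

species 2 excludes species 1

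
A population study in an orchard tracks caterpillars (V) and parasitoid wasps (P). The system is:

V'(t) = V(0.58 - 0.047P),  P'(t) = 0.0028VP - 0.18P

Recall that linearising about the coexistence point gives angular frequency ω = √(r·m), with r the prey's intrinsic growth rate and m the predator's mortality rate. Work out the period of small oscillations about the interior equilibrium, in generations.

T ≈ 19.4 generations

Here r = 0.58 and m = 0.18, so r·m = 0.104.
ω = √0.104 = 0.323 per generation, hence T = 2π/ω ≈ 19.4 generations.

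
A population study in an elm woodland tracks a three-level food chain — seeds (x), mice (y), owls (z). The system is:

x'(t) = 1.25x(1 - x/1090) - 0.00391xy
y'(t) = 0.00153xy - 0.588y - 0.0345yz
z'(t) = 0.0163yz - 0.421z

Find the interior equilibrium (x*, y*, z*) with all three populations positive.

x* ≈ 1000, y* ≈ 25.8, z* ≈ 27.4

From dz/dt = 0: 0.0163y* = 0.421, so y* = 25.8.
From dx/dt = 0: 1.25(1 - x*/1090) = 0.00391·25.8, giving x* = 1090·(1 - 0.0808) = 1000.
From dy/dt = 0: 0.00153·1000 - 0.588 = 0.0345z*, so z* = 0.945/0.0345 = 27.4.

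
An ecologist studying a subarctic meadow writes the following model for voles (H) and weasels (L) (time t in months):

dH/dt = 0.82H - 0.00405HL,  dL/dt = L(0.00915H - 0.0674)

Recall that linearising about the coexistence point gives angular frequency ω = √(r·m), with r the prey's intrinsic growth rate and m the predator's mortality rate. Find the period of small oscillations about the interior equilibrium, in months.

T ≈ 26.7 months

Here r = 0.82 and m = 0.0674, so r·m = 0.0553.
ω = √0.0553 = 0.235 per month, hence T = 2π/ω ≈ 26.7 months.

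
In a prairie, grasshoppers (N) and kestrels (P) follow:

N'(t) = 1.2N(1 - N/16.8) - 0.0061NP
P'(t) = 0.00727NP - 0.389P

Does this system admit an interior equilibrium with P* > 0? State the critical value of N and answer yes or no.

The predator equation gives dP/dt > 0 only when N > 0.389/0.00727 = 53.5.
Without the predator, N → K = 16.8. Since 16.8 < 53.5, the predator cannot invade.

Threshold N = 53.5; K < 53.5, so no, the predator goes extinct.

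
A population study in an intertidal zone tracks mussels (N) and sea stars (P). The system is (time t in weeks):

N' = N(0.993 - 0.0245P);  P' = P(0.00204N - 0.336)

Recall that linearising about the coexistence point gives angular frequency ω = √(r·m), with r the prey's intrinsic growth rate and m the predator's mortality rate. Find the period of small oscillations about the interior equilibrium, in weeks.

T ≈ 10.9 weeks

Here r = 0.993 and m = 0.336, so r·m = 0.334.
ω = √0.334 = 0.578 per week, hence T = 2π/ω ≈ 10.9 weeks.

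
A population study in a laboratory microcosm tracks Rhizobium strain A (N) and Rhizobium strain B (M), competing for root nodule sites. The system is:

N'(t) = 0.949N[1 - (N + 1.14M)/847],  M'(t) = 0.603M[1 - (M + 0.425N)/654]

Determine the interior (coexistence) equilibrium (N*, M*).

N* ≈ 197, M* ≈ 570

Setting both brackets to zero gives the nullclines N + 1.14M = 847 and 0.425N + M = 654.
Substituting M = 654 - 0.425N into the first: N(1 - 1.14·0.425) = 847 - 1.14·654.
So N* = 101/0.516 = 197, and then M* = 654 - 0.425·197 = 570.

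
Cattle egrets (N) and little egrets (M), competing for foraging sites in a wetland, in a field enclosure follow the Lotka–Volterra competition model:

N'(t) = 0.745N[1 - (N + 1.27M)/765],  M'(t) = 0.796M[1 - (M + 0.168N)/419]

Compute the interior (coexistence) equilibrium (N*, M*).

N* ≈ 296, M* ≈ 369

Setting both brackets to zero gives the nullclines N + 1.27M = 765 and 0.168N + M = 419.
Substituting M = 419 - 0.168N into the first: N(1 - 1.27·0.168) = 765 - 1.27·419.
So N* = 233/0.787 = 296, and then M* = 419 - 0.168·296 = 369.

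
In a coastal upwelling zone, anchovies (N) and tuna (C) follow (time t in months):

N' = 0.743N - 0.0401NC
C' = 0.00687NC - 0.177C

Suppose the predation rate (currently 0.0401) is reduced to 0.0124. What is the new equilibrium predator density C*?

At the interior fixed point, setting dN/dt = 0 with N > 0 fixes C* = (prey growth rate)/(NC coefficient) — independent of the other coefficients.
With the change, C* = 0.743/0.0124 = 59.9; it rises from 18.5.

C* ≈ 59.9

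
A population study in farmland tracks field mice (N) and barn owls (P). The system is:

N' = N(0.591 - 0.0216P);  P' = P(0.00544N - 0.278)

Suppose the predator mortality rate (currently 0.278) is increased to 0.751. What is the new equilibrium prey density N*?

At the interior fixed point, setting dP/dt = 0 with P > 0 fixes N* = (predator death rate)/(NP coefficient) — independent of the other coefficients.
With the change, N* = 0.751/0.00544 = 138; it rises from 51.1.

N* ≈ 138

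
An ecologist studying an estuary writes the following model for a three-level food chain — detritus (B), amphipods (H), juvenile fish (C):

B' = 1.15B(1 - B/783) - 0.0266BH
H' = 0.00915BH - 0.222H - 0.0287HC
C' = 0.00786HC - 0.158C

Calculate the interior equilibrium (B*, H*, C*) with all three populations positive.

From dC/dt = 0: 0.00786H* = 0.158, so H* = 20.1.
From dB/dt = 0: 1.15(1 - B*/783) = 0.0266·20.1, giving B* = 783·(1 - 0.465) = 419.
From dH/dt = 0: 0.00915·419 - 0.222 = 0.0287C*, so C* = 3.61/0.0287 = 126.

B* ≈ 419, H* ≈ 20.1, C* ≈ 126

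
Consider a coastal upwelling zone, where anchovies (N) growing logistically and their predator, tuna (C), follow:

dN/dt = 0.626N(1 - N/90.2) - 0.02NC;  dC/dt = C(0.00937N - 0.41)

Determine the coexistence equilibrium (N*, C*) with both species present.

From dC/dt = 0 with C > 0: 0.00937N* = 0.41, so N* = 43.8.
Substitute into dN/dt = 0: 0.626(1 - 43.8/90.2) = 0.02C*.
The bracket is 0.515, giving C* = 0.322/0.02 = 16.1.

N* ≈ 43.8, C* ≈ 16.1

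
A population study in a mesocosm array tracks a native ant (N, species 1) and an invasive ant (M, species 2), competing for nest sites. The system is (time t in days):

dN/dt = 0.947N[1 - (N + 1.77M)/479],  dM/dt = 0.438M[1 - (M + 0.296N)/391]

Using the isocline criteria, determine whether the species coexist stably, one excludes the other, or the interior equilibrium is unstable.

Compare the nullcline intercepts: K1/α12 = 479/1.77 = 271 < K2 = 391; K2/α21 = 391/0.296 = 1320 > K1 = 479.
Since the inequalities point opposite ways, species 2 can invade but species 1 cannot.

species 2 excludes species 1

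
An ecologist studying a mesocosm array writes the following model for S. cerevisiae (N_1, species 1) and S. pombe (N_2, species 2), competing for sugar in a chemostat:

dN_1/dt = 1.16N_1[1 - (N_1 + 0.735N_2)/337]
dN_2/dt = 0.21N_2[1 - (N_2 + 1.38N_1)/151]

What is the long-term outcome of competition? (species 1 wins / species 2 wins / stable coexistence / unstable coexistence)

Compare the nullcline intercepts: K1/α12 = 337/0.735 = 459 > K2 = 151; K2/α21 = 151/1.38 = 109 < K1 = 337.
Since the inequalities point opposite ways, species 1 can invade but species 2 cannot.

species 1 excludes species 2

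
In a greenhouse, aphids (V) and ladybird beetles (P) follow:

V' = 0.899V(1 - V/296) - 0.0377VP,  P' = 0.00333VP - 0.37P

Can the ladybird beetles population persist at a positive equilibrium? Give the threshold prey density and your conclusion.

The predator equation gives dP/dt > 0 only when V > 0.37/0.00333 = 111.
Without the predator, V → K = 296. Since 296 > 111, the predator can invade and persist.

Threshold V = 111; K > 111, so yes, the predator persists.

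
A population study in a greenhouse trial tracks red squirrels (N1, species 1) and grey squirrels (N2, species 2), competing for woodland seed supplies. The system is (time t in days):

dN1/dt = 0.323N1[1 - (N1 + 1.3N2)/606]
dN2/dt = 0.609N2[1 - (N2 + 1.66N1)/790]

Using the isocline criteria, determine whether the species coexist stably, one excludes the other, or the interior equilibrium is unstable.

unstable coexistence (outcome depends on initial conditions)

Compare the nullcline intercepts: K1/α12 = 606/1.3 = 466 < K2 = 790; K2/α21 = 790/1.66 = 476 < K1 = 606.
Since both are reversed, neither can invade when rare; the interior point is a saddle.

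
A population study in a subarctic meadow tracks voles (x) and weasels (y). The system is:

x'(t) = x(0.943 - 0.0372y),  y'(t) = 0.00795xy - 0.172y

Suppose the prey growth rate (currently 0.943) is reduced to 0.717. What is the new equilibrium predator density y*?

At the interior fixed point, setting dx/dt = 0 with x > 0 fixes y* = (prey growth rate)/(xy coefficient) — independent of the other coefficients.
With the change, y* = 0.717/0.0372 = 19.3; it falls from 25.3.

y* ≈ 19.3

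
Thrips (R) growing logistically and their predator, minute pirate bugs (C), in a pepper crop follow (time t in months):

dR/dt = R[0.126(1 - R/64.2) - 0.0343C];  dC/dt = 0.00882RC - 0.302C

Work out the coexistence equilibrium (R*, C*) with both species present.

R* ≈ 34.2, C* ≈ 1.71

From dC/dt = 0 with C > 0: 0.00882R* = 0.302, so R* = 34.2.
Substitute into dR/dt = 0: 0.126(1 - 34.2/64.2) = 0.0343C*.
The bracket is 0.467, giving C* = 0.0588/0.0343 = 1.71.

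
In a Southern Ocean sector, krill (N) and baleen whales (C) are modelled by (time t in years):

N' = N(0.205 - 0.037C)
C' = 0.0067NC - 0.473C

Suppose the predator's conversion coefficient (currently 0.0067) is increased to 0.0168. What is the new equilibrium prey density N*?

N* ≈ 28.2

At the interior fixed point, setting dC/dt = 0 with C > 0 fixes N* = (predator death rate)/(NC coefficient) — independent of the other coefficients.
With the change, N* = 0.473/0.0168 = 28.2; it falls from 70.6.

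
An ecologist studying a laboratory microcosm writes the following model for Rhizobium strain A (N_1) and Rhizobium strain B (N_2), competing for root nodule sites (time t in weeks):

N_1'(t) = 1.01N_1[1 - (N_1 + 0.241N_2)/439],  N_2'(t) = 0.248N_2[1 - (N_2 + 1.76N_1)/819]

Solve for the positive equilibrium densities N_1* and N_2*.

N_1* ≈ 420, N_2* ≈ 80.5

Setting both brackets to zero gives the nullclines N_1 + 0.241N_2 = 439 and 1.76N_1 + N_2 = 819.
Substituting N_2 = 819 - 1.76N_1 into the first: N_1(1 - 0.241·1.76) = 439 - 0.241·819.
So N_1* = 242/0.576 = 420, and then N_2* = 819 - 1.76·420 = 80.5.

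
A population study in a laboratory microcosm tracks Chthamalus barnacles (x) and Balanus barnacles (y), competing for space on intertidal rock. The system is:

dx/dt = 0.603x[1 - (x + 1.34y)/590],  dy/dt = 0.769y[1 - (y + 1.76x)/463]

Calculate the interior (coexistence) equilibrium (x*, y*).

Setting both brackets to zero gives the nullclines x + 1.34y = 590 and 1.76x + y = 463.
Substituting y = 463 - 1.76x into the first: x(1 - 1.34·1.76) = 590 - 1.34·463.
So x* = -30.4/-1.36 = 22.4, and then y* = 463 - 1.76·22.4 = 424.

x* ≈ 22.4, y* ≈ 424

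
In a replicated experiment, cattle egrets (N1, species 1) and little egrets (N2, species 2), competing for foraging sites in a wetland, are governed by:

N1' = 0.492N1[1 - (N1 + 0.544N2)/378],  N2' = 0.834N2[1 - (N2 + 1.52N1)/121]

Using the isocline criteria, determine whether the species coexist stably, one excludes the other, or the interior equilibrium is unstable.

Compare the nullcline intercepts: K1/α12 = 378/0.544 = 695 > K2 = 121; K2/α21 = 121/1.52 = 79.6 < K1 = 378.
Since the inequalities point opposite ways, species 1 can invade but species 2 cannot.

species 1 excludes species 2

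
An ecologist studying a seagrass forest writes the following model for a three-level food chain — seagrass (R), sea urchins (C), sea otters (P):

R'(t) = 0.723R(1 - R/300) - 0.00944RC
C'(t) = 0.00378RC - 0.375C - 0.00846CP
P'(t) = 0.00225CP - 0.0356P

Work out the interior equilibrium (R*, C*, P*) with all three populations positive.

R* ≈ 238, C* ≈ 15.8, P* ≈ 62

From dP/dt = 0: 0.00225C* = 0.0356, so C* = 15.8.
From dR/dt = 0: 0.723(1 - R*/300) = 0.00944·15.8, giving R* = 300·(1 - 0.207) = 238.
From dC/dt = 0: 0.00378·238 - 0.375 = 0.00846P*, so P* = 0.525/0.00846 = 62.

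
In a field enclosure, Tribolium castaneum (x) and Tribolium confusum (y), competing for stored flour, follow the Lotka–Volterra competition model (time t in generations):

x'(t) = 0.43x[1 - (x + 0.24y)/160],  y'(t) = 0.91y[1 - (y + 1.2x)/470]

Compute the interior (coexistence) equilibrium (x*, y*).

Setting both brackets to zero gives the nullclines x + 0.24y = 160 and 1.2x + y = 470.
Substituting y = 470 - 1.2x into the first: x(1 - 0.24·1.2) = 160 - 0.24·470.
So x* = 47.2/0.712 = 66.3, and then y* = 470 - 1.2·66.3 = 390.

x* ≈ 66.3, y* ≈ 390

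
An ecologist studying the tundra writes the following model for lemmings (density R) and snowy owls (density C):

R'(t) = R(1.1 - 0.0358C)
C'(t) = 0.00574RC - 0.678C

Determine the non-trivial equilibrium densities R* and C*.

Set dC/dt = 0 with C > 0: 0.00574R - 0.678 = 0, so R* = 0.678/0.00574 = 118.
Set dR/dt = 0 with R > 0: 1.1 - 0.0358C = 0, so C* = 1.1/0.0358 = 30.7.

R* ≈ 118, C* ≈ 30.7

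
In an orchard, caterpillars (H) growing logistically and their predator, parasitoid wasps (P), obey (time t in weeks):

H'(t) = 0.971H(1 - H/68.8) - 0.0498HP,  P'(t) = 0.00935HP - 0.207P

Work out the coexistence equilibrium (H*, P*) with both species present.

H* ≈ 22.1, P* ≈ 13.2

From dP/dt = 0 with P > 0: 0.00935H* = 0.207, so H* = 22.1.
Substitute into dH/dt = 0: 0.971(1 - 22.1/68.8) = 0.0498P*.
The bracket is 0.678, giving P* = 0.659/0.0498 = 13.2.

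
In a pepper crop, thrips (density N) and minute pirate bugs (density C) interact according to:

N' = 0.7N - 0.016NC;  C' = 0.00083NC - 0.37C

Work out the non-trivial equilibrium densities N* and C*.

N* ≈ 446, C* ≈ 43.7

Set dC/dt = 0 with C > 0: 0.00083N - 0.37 = 0, so N* = 0.37/0.00083 = 446.
Set dN/dt = 0 with N > 0: 0.7 - 0.016C = 0, so C* = 0.7/0.016 = 43.7.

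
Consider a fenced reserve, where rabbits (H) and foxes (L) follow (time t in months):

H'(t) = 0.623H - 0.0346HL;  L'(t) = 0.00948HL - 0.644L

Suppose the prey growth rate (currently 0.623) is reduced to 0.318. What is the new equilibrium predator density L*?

At the interior fixed point, setting dH/dt = 0 with H > 0 fixes L* = (prey growth rate)/(HL coefficient) — independent of the other coefficients.
With the change, L* = 0.318/0.0346 = 9.19; it falls from 18.

L* ≈ 9.19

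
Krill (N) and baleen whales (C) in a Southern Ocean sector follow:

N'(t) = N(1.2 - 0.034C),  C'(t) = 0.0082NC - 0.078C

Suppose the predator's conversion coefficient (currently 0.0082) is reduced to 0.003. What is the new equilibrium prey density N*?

N* ≈ 26

At the interior fixed point, setting dC/dt = 0 with C > 0 fixes N* = (predator death rate)/(NC coefficient) — independent of the other coefficients.
With the change, N* = 0.078/0.003 = 26; it rises from 9.51.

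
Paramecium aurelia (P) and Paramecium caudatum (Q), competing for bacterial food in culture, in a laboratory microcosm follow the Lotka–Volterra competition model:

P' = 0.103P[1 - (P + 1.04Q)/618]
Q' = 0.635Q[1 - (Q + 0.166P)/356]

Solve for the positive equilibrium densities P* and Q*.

Setting both brackets to zero gives the nullclines P + 1.04Q = 618 and 0.166P + Q = 356.
Substituting Q = 356 - 0.166P into the first: P(1 - 1.04·0.166) = 618 - 1.04·356.
So P* = 248/0.827 = 299, and then Q* = 356 - 0.166·299 = 306.

P* ≈ 299, Q* ≈ 306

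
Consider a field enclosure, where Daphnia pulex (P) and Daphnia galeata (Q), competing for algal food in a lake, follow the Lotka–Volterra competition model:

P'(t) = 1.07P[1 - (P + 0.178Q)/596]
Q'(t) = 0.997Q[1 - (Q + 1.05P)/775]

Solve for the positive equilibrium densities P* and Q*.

P* ≈ 563, Q* ≈ 183

Setting both brackets to zero gives the nullclines P + 0.178Q = 596 and 1.05P + Q = 775.
Substituting Q = 775 - 1.05P into the first: P(1 - 0.178·1.05) = 596 - 0.178·775.
So P* = 458/0.813 = 563, and then Q* = 775 - 1.05·563 = 183.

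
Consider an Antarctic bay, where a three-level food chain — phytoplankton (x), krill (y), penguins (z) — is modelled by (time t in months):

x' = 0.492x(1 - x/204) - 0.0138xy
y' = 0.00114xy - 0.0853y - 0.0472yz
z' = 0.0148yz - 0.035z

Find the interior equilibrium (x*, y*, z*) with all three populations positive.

x* ≈ 190, y* ≈ 2.36, z* ≈ 2.79

From dz/dt = 0: 0.0148y* = 0.035, so y* = 2.36.
From dx/dt = 0: 0.492(1 - x*/204) = 0.0138·2.36, giving x* = 204·(1 - 0.0663) = 190.
From dy/dt = 0: 0.00114·190 - 0.0853 = 0.0472z*, so z* = 0.132/0.0472 = 2.79.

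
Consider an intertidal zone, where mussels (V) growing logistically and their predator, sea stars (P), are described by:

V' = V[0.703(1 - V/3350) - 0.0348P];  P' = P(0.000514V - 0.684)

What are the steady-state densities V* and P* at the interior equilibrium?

From dP/dt = 0 with P > 0: 0.000514V* = 0.684, so V* = 1330.
Substitute into dV/dt = 0: 0.703(1 - 1330/3350) = 0.0348P*.
The bracket is 0.603, giving P* = 0.424/0.0348 = 12.2.

V* ≈ 1330, P* ≈ 12.2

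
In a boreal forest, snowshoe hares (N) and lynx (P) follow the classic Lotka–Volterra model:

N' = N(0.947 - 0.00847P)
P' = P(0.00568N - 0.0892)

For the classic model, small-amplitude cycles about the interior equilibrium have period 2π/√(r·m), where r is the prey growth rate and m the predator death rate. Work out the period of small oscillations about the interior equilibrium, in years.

Here r = 0.947 and m = 0.0892, so r·m = 0.0845.
ω = √0.0845 = 0.291 per year, hence T = 2π/ω ≈ 21.6 years.

T ≈ 21.6 years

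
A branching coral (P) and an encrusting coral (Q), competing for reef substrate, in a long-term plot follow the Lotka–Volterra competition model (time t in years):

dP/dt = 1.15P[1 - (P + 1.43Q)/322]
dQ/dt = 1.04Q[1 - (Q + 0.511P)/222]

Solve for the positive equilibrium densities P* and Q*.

Setting both brackets to zero gives the nullclines P + 1.43Q = 322 and 0.511P + Q = 222.
Substituting Q = 222 - 0.511P into the first: P(1 - 1.43·0.511) = 322 - 1.43·222.
So P* = 4.54/0.269 = 16.9, and then Q* = 222 - 0.511·16.9 = 213.

P* ≈ 16.9, Q* ≈ 213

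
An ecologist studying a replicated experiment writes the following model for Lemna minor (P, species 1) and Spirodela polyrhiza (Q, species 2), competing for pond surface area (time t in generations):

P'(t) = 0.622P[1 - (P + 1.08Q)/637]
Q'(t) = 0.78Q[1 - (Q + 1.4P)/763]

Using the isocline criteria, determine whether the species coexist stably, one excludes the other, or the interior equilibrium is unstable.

Compare the nullcline intercepts: K1/α12 = 637/1.08 = 590 < K2 = 763; K2/α21 = 763/1.4 = 545 < K1 = 637.
Since both are reversed, neither can invade when rare; the interior point is a saddle.

unstable coexistence (outcome depends on initial conditions)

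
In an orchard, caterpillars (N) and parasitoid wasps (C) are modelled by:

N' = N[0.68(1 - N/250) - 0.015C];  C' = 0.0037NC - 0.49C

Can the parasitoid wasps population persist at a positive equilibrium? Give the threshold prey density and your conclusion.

The predator equation gives dC/dt > 0 only when N > 0.49/0.0037 = 132.
Without the predator, N → K = 250. Since 250 > 132, the predator can invade and persist.

Threshold N = 132; K > 132, so yes, the predator persists.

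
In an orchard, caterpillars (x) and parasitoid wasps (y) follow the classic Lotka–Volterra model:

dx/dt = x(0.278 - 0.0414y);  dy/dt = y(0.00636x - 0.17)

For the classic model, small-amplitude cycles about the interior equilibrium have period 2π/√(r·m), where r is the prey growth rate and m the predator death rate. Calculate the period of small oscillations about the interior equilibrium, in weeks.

Here r = 0.278 and m = 0.17, so r·m = 0.0473.
ω = √0.0473 = 0.217 per week, hence T = 2π/ω ≈ 28.9 weeks.

T ≈ 28.9 weeks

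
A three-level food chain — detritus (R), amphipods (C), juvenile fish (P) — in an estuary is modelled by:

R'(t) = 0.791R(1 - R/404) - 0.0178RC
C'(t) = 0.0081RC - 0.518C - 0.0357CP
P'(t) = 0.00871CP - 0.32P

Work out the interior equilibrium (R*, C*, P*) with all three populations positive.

R* ≈ 70, C* ≈ 36.7, P* ≈ 1.37

From dP/dt = 0: 0.00871C* = 0.32, so C* = 36.7.
From dR/dt = 0: 0.791(1 - R*/404) = 0.0178·36.7, giving R* = 404·(1 - 0.827) = 70.
From dC/dt = 0: 0.0081·70 - 0.518 = 0.0357P*, so P* = 0.0489/0.0357 = 1.37.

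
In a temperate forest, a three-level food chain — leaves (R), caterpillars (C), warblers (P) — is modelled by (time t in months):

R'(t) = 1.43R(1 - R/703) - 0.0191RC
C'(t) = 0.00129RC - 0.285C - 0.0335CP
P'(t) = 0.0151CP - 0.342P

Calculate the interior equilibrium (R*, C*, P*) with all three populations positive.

R* ≈ 490, C* ≈ 22.6, P* ≈ 10.4

From dP/dt = 0: 0.0151C* = 0.342, so C* = 22.6.
From dR/dt = 0: 1.43(1 - R*/703) = 0.0191·22.6, giving R* = 703·(1 - 0.303) = 490.
From dC/dt = 0: 0.00129·490 - 0.285 = 0.0335P*, so P* = 0.348/0.0335 = 10.4.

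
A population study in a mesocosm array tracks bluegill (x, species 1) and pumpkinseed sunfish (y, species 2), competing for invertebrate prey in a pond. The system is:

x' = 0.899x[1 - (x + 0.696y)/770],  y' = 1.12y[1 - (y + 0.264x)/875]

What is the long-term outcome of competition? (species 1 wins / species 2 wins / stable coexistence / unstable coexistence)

Compare the nullcline intercepts: K1/α12 = 770/0.696 = 1110 > K2 = 875; K2/α21 = 875/0.264 = 3310 > K1 = 770.
Since both inequalities hold, each species can invade when rare, so the interior equilibrium is stable.

stable coexistence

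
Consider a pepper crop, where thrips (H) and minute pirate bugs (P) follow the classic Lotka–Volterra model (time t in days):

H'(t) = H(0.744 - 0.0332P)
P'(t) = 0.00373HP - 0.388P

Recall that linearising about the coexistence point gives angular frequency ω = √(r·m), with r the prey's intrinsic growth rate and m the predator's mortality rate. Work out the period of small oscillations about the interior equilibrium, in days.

Here r = 0.744 and m = 0.388, so r·m = 0.289.
ω = √0.289 = 0.537 per day, hence T = 2π/ω ≈ 11.7 days.

T ≈ 11.7 days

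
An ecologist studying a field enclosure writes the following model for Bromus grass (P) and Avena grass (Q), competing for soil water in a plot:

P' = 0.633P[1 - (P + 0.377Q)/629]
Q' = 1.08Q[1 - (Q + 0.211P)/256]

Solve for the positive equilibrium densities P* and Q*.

P* ≈ 579, Q* ≈ 134

Setting both brackets to zero gives the nullclines P + 0.377Q = 629 and 0.211P + Q = 256.
Substituting Q = 256 - 0.211P into the first: P(1 - 0.377·0.211) = 629 - 0.377·256.
So P* = 532/0.92 = 579, and then Q* = 256 - 0.211·579 = 134.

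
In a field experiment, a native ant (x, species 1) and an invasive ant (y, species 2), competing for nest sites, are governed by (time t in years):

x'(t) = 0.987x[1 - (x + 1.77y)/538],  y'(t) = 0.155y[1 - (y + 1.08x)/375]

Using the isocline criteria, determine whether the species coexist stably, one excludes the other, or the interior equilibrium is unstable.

Compare the nullcline intercepts: K1/α12 = 538/1.77 = 304 < K2 = 375; K2/α21 = 375/1.08 = 347 < K1 = 538.
Since both are reversed, neither can invade when rare; the interior point is a saddle.

unstable coexistence (outcome depends on initial conditions)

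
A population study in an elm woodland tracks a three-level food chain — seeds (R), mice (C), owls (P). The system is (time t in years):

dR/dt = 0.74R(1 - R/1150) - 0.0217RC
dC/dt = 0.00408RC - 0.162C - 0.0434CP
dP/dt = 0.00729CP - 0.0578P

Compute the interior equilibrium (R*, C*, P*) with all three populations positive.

R* ≈ 883, C* ≈ 7.93, P* ≈ 79.2

From dP/dt = 0: 0.00729C* = 0.0578, so C* = 7.93.
From dR/dt = 0: 0.74(1 - R*/1150) = 0.0217·7.93, giving R* = 1150·(1 - 0.233) = 883.
From dC/dt = 0: 0.00408·883 - 0.162 = 0.0434P*, so P* = 3.44/0.0434 = 79.2.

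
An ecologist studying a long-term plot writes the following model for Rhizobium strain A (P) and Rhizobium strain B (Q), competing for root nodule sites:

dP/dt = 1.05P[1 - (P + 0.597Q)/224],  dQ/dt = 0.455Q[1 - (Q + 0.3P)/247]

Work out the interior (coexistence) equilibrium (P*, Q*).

P* ≈ 93.2, Q* ≈ 219

Setting both brackets to zero gives the nullclines P + 0.597Q = 224 and 0.3P + Q = 247.
Substituting Q = 247 - 0.3P into the first: P(1 - 0.597·0.3) = 224 - 0.597·247.
So P* = 76.5/0.821 = 93.2, and then Q* = 247 - 0.3·93.2 = 219.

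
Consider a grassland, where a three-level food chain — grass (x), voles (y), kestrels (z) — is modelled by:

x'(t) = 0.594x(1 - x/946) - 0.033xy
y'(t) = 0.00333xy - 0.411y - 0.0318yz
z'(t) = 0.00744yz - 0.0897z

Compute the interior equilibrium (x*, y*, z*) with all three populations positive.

x* ≈ 312, y* ≈ 12.1, z* ≈ 19.8

From dz/dt = 0: 0.00744y* = 0.0897, so y* = 12.1.
From dx/dt = 0: 0.594(1 - x*/946) = 0.033·12.1, giving x* = 946·(1 - 0.67) = 312.
From dy/dt = 0: 0.00333·312 - 0.411 = 0.0318z*, so z* = 0.629/0.0318 = 19.8.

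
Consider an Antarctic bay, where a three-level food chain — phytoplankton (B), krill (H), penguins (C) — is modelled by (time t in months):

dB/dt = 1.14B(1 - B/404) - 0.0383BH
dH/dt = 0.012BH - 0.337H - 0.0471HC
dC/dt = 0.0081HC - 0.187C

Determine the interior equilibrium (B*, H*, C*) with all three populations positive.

From dC/dt = 0: 0.0081H* = 0.187, so H* = 23.1.
From dB/dt = 0: 1.14(1 - B*/404) = 0.0383·23.1, giving B* = 404·(1 - 0.776) = 90.6.
From dH/dt = 0: 0.012·90.6 - 0.337 = 0.0471C*, so C* = 0.751/0.0471 = 15.9.

B* ≈ 90.6, H* ≈ 23.1, C* ≈ 15.9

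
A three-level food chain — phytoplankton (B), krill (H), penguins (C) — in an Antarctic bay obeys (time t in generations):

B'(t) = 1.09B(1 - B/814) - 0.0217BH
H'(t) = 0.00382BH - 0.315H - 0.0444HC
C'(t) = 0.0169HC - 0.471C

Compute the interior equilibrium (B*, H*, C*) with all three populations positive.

From dC/dt = 0: 0.0169H* = 0.471, so H* = 27.9.
From dB/dt = 0: 1.09(1 - B*/814) = 0.0217·27.9, giving B* = 814·(1 - 0.555) = 362.
From dH/dt = 0: 0.00382·362 - 0.315 = 0.0444C*, so C* = 1.07/0.0444 = 24.1.

B* ≈ 362, H* ≈ 27.9, C* ≈ 24.1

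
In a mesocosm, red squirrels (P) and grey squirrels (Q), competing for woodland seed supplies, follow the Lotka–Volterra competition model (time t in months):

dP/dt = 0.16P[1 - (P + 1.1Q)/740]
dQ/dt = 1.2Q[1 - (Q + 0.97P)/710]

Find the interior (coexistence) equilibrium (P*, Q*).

P* ≈ 612, Q* ≈ 116

Setting both brackets to zero gives the nullclines P + 1.1Q = 740 and 0.97P + Q = 710.
Substituting Q = 710 - 0.97P into the first: P(1 - 1.1·0.97) = 740 - 1.1·710.
So P* = -41/-0.067 = 612, and then Q* = 710 - 0.97·612 = 116.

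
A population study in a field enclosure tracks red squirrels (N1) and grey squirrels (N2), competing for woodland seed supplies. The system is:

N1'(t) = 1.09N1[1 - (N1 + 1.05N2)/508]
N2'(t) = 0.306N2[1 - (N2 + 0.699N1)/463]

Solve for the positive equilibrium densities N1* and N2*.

N1* ≈ 82.1, N2* ≈ 406

Setting both brackets to zero gives the nullclines N1 + 1.05N2 = 508 and 0.699N1 + N2 = 463.
Substituting N2 = 463 - 0.699N1 into the first: N1(1 - 1.05·0.699) = 508 - 1.05·463.
So N1* = 21.8/0.266 = 82.1, and then N2* = 463 - 0.699·82.1 = 406.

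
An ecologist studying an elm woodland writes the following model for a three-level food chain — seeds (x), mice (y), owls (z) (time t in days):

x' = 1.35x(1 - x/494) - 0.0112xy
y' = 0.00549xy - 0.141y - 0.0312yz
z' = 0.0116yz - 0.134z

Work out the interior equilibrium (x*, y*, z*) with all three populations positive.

x* ≈ 447, y* ≈ 11.6, z* ≈ 74.1

From dz/dt = 0: 0.0116y* = 0.134, so y* = 11.6.
From dx/dt = 0: 1.35(1 - x*/494) = 0.0112·11.6, giving x* = 494·(1 - 0.0958) = 447.
From dy/dt = 0: 0.00549·447 - 0.141 = 0.0312z*, so z* = 2.31/0.0312 = 74.1.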